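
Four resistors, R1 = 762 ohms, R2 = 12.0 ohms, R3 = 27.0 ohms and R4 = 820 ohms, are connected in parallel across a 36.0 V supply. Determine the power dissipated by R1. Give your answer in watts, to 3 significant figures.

Parallel branches share the same voltage; P = V²/R gives the branch power in one step.
P_R1 = V² / R1 = (36.0)² / 762 Ω = 1.701 W

1.70 W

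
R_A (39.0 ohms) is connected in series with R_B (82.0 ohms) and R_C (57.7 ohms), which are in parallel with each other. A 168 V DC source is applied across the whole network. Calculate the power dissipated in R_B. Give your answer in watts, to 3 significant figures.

74.4 W

Collapse R_B‖R_C to a single equivalent, reducing the network to two series elements.
R_p = (82.0×57.7)/(82.0+57.7) = 33.87 Ω
R_total = 39.0 + 33.87 = 72.87 Ω
I = V / R_total = 168 / 72.87 = 2.306 A
Voltage across the parallel pair: V_p = I × R_p = 2.306 × 33.87 = 78.08 V
R_B is across V_p, so use P = V²/R for that branch.
P_R_B = (78.08)² / 82.0 = 74.36 W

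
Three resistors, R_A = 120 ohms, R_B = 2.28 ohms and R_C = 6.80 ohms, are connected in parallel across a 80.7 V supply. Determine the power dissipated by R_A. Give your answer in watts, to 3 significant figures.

Each parallel branch sees the full supply voltage, so P = V²/R applies directly to the target branch.
P_R_A = V² / R_A = (80.7)² / 120 Ω = 54.27 W

54.3 W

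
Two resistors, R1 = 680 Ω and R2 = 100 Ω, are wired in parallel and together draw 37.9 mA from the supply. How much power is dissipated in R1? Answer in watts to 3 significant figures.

0.0161 W

Parallel branches share V, not I — compute V via R_eq, then use V²/R for the target branch.
1/R_eq = 1/680 + 1/100 ⇒ R_eq = 87.18 Ω
V = I_total × R_eq = 0.03790 × 87.18 = 3.304 V
P_R1 = V² / R1 = (3.304)² / 680 = 0.01605 W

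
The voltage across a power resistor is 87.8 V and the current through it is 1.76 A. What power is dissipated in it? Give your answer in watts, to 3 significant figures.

V and I are known directly — P = V I, no intermediate step needed.
P = 87.8 V × 1.760 A = 154.5 W

155 W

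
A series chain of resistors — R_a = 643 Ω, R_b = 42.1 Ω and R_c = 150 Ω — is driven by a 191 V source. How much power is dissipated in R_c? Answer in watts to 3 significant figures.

In a series string the same current flows through every resistor — find that current, then P = I²R for the one we want.
R_total = 643 + 42.1 + 150 = 835.1 Ω
I = V / R_total = 191 / 835.1 = 0.2287 A
P_R_c = I² × R_c = (0.2287)² × 150 = 7.847 W

7.85 W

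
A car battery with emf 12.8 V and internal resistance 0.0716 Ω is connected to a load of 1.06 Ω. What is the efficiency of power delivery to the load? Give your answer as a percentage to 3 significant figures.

93.7 %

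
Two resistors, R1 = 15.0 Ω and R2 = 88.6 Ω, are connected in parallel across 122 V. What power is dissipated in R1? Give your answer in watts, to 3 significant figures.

992 W

Every branch has 122 V across it, so for R1 the power is simply V²/R.
P_R1 = V² / R1 = (122)² / 15.0 Ω = 992.3 W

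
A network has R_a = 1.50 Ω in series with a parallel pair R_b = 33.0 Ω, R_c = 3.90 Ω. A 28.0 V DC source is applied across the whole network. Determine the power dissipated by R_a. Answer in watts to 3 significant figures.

Replace R_b and R_c with their parallel equivalent so the circuit becomes R_a in series with R_p.
R_p = (33.0×3.90)/(33.0+3.90) = 3.488 Ω
R_total = 1.50 + 3.488 = 4.988 Ω
I = V / R_total = 28.0 / 4.988 = 5.614 A
All the current flows through R_a; use P = I²R.
P_R_a = (5.614)² × 1.50 = 47.27 W

47.3 W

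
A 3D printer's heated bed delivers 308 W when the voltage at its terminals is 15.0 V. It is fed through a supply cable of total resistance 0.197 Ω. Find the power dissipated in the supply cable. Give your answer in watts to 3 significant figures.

83.1 W

The supply cable and load are in series, so the same current flows in both; the loss is I²R_line.
I = P / V = 308 / 15.0 = 20.53 A through the supply cable.
P_line = I² R_line = (20.53)² × 0.197 = 83.06 W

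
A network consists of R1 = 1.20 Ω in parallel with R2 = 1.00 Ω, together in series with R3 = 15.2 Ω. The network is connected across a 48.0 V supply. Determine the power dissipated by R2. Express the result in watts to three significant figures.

2.76 W

Combine R1 and R2 into their parallel equivalent first, reducing the network to two series resistors.
R_p = (1.20×1.00)/(1.20+1.00) = 0.5455 Ω
R_total = R_p + 15.2 = 0.5455 + 15.2 = 15.75 Ω
I = V / R_total = 48.0 / 15.75 = 3.048 A
Voltage across the parallel pair: V_p = I × R_p = 3.048 × 0.5455 = 1.663 V
Use P = V²/R for R2 with V = V_p.
P_R2 = (1.663)² / 1.00 = 2.765 W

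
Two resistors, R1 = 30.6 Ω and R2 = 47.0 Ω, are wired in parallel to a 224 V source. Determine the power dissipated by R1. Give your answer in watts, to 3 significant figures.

R1 sits directly across the source, so P = V²/R with V = 224 V.
P_R1 = V² / R1 = (224)² / 30.6 Ω = 1640 W

1640 W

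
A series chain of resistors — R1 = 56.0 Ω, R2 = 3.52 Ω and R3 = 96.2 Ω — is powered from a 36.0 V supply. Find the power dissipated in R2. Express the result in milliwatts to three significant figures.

In a series string the same current flows through every resistor — find that current, then P = I²R for the one we want.
R_total = 56.0 + 3.52 + 96.2 = 155.7 Ω
I = V / R_total = 36.0 / 155.7 = 0.2312 A
P_R2 = I² × R2 = (0.2312)² × 3.52 = 0.1881 W

188 mW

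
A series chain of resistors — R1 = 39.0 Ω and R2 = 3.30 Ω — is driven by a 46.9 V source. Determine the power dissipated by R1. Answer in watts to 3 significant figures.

47.9 W

Every series element carries the same I. Get I from the total resistance, then P = I² × R1.
R_total = 39.0 + 3.30 = 42.30 Ω
I = V / R_total = 46.9 / 42.30 = 1.109 A
P_R1 = I² × R1 = (1.109)² × 39.0 = 47.94 W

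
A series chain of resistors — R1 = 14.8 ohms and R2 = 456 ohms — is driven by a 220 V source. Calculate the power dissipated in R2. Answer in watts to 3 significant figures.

99.6 W

In a series string the same current flows through every resistor — find that current, then P = I²R for the one we want.
R_total = 14.8 + 456 = 470.8 Ω
I = V / R_total = 220 / 470.8 = 0.4673 A
P_R2 = I² × R2 = (0.4673)² × 456 = 99.57 W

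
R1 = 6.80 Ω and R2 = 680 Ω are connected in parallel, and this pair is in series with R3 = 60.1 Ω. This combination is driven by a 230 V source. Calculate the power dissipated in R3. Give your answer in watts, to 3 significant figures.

712 W

Reduce the parallel combination to a single R_p; the circuit then becomes R_p in series with the remaining resistor.
R_p = (6.80×680)/(6.80+680) = 6.733 Ω
R_total = R_p + 60.1 = 6.733 + 60.1 = 66.83 Ω
I = V / R_total = 230 / 66.83 = 3.441 A
R3 carries the full series current, so P = I²R.
P_R3 = (3.441)² × 60.1 = 711.8 W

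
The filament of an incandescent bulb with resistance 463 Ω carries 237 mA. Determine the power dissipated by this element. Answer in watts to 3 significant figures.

Current and resistance are given, so P = I²R is the direct form.
P = (0.2370 A)² × 463 Ω = 26.01 W

26.0 W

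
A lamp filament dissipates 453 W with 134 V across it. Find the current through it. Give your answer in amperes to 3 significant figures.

3.38 A

The two known quantities fix the third via I = P / V.
I = 453 / 134 = 3.381 A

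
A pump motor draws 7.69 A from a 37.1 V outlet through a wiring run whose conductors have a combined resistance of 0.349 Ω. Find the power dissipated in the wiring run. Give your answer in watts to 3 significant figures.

20.6 W

The wiring run and load are in series, so the same current flows in both; the loss is I²R_line.
The wiring run carries the full 7.69 A.
P_line = I² R_line = (7.690)² × 0.349 = 20.64 W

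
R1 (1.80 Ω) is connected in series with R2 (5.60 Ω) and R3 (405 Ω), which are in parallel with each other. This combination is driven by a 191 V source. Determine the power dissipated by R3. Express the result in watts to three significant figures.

Replace R2 and R3 with their parallel equivalent so the circuit becomes R1 in series with R_p.
R_p = (5.60×405)/(5.60+405) = 5.524 Ω
R_total = 1.80 + 5.524 = 7.324 Ω
I = V / R_total = 191 / 7.324 = 26.08 A
Voltage across the parallel pair: V_p = I × R_p = 26.08 × 5.524 = 144.1 V
With V_p across R3, its power is V_p²/R3.
P_R3 = (144.1)² / 405 = 51.24 W

51.2 W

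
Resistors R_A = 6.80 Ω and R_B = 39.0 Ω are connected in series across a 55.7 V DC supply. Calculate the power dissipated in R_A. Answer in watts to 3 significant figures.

Every series element carries the same I. Get I from the total resistance, then P = I² × R_A.
R_total = 6.80 + 39.0 = 45.80 Ω
I = V / R_total = 55.7 / 45.80 = 1.216 A
P_R_A = I² × R_A = (1.216)² × 6.80 = 10.06 W

10.1 W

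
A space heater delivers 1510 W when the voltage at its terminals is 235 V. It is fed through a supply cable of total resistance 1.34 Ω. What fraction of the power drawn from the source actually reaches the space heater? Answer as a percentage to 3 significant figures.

I = P / V = 1510 / 235 = 6.426 A through the supply cable.
P_line = I² R_line = (6.426)² × 1.34 = 55.33 W
P_source = P_load + P_line = 1510 + 55.33 = 1565 W
η = P_load / P_source = 1510 / 1565 = 0.9647

96.5 %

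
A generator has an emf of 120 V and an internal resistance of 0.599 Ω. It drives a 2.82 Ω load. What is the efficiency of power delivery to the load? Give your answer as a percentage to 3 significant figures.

82.5 %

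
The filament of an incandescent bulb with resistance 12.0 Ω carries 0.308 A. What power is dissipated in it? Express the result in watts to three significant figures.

With I and R stated, P = I²R applies in one step.
P = (0.3080 A)² × 12.0 Ω = 1.138 W

1.14 W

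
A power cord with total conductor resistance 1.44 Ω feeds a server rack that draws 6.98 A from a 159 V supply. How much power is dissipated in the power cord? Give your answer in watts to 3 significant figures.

Line loss is just I²R for the cable — we know both I and R_line directly.
The power cord carries the full 6.98 A.
P_line = I² R_line = (6.980)² × 1.44 = 70.16 W

70.2 W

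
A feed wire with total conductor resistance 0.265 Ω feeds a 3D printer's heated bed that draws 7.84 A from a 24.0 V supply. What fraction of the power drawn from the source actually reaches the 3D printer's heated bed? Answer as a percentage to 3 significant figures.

91.3 %

The feed wire carries the full 7.84 A.
P_line = I² R_line = (7.840)² × 0.265 = 16.29 W
P_source = V I = 24.0 × 7.840 = 188.2 W; P_load = 171.9 W
η = P_load / P_source = 171.9 / 188.2 = 0.9134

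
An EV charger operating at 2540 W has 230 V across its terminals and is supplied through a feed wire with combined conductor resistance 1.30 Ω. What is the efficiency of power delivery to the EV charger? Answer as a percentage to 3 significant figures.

I = P / V = 2540 / 230 = 11.04 A through the feed wire.
P_line = I² R_line = (11.04)² × 1.30 = 158.5 W
P_source = P_load + P_line = 2540 + 158.5 = 2699 W
η = P_load / P_source = 2540 / 2699 = 0.9412

94.1 %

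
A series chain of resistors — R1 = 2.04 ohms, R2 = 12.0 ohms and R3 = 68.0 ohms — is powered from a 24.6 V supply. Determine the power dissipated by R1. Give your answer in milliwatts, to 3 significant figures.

183 mW

Every series element carries the same I. Get I from the total resistance, then P = I² × R1.
R_total = 2.04 + 12.0 + 68.0 = 82.04 Ω
I = V / R_total = 24.6 / 82.04 = 0.2999 A
P_R1 = I² × R1 = (0.2999)² × 2.04 = 0.1834 W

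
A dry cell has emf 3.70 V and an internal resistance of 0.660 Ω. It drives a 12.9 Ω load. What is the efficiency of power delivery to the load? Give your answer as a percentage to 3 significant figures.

Efficiency is P_load / P_total. With a series r and R sharing the same I, P = I²R for each, so η = R/(R+r).
η = R / (R + r) = 12.9 / (12.9 + 0.660) = 0.9513

95.1 %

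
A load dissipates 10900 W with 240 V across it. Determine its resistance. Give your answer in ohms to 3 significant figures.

5.28 Ω

Inverting the appropriate power form: R = V² / P.
R = (240)² / 10900 = 5.284 Ω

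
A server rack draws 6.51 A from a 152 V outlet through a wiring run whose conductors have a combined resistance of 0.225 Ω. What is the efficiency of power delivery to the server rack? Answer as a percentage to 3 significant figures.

99.0 %

The wiring run carries the full 6.51 A.
P_line = I² R_line = (6.510)² × 0.225 = 9.536 W
P_source = V I = 152 × 6.510 = 989.5 W; P_load = 980.0 W
η = P_load / P_source = 980.0 / 989.5 = 0.9904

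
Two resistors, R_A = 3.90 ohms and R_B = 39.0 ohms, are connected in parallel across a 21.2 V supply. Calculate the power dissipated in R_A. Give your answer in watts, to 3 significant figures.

Every branch has 21.2 V across it, so for R_A the power is simply V²/R.
P_R_A = V² / R_A = (21.2)² / 3.90 Ω = 115.2 W

115 W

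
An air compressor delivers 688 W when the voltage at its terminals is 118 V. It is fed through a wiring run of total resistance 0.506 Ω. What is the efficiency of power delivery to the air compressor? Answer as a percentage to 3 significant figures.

I = P / V = 688 / 118 = 5.831 A through the wiring run.
P_line = I² R_line = (5.831)² × 0.506 = 17.20 W
P_source = P_load + P_line = 688.0 + 17.20 = 705.2 W
η = P_load / P_source = 688.0 / 705.2 = 0.9756

97.6 %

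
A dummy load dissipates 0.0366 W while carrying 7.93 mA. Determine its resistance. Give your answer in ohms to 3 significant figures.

582 Ω

From P = V I = I²R = V²/R, with the two given quantities we get R = P / I².
R = 0.0366 / (0.007930)² = 582.0 Ω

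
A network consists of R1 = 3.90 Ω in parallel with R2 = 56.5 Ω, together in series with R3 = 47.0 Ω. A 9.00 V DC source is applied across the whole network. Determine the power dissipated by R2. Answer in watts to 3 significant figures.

First find R_p for the parallel pair, then treat R_p + R3 as a series loop.
R_p = (3.90×56.5)/(3.90+56.5) = 3.648 Ω
R_total = R_p + 47.0 = 3.648 + 47.0 = 50.65 Ω
I = V / R_total = 9.00 / 50.65 = 0.1777 A
Voltage across the parallel pair: V_p = I × R_p = 0.1777 × 3.648 = 0.6483 V
R2 has V_p across it, so P = V_p²/R2.
P_R2 = (0.6483)² / 56.5 = 0.007438 W

0.00744 W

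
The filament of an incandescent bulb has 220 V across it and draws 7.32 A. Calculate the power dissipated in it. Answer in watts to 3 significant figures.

1610 W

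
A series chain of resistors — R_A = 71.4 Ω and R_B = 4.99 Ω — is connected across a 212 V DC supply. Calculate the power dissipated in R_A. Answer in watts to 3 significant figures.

The current is common to all series resistors; compute it, then apply P = I²R for the target.
R_total = 71.4 + 4.99 = 76.39 Ω
I = V / R_total = 212 / 76.39 = 2.775 A
P_R_A = I² × R_A = (2.775)² × 71.4 = 549.9 W

550 W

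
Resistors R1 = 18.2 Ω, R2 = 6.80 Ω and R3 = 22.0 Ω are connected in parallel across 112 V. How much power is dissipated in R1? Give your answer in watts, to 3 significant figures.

689 W

Every branch has 112 V across it, so for R1 the power is simply V²/R.
P_R1 = V² / R1 = (112)² / 18.2 Ω = 689.2 W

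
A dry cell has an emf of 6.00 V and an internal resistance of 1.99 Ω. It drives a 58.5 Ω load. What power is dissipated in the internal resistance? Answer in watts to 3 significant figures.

Internal loss is I²r, with I set by the total series resistance r+R.
I = ε / (r + R) = 6.00 / (1.99 + 58.5) = 0.09919 A
P_int = I² r = (0.09919)² × 1.99 = 0.01958 W

0.0196 W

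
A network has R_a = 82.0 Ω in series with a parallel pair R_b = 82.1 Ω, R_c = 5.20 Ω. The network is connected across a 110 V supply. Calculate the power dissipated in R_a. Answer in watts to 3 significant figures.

131 W

First combine the parallel branches into one equivalent R_p, then R_a + R_p is a series pair.
R_p = (82.1×5.20)/(82.1+5.20) = 4.890 Ω
R_total = 82.0 + 4.890 = 86.89 Ω
I = V / R_total = 110 / 86.89 = 1.266 A
R_a carries the full series current, so P = I²R.
P_R_a = (1.266)² × 82.0 = 131.4 W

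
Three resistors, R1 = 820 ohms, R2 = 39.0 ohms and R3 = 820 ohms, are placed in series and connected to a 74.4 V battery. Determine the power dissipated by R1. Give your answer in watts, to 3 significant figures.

The current is common to all series resistors; compute it, then apply P = I²R for the target.
R_total = 820 + 39.0 + 820 = 1679 Ω
I = V / R_total = 74.4 / 1679 = 0.04431 A
P_R1 = I² × R1 = (0.04431)² × 820 = 1.610 W

1.61 W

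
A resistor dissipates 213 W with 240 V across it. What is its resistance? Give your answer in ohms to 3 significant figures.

270 Ω

The two known quantities fix the third via R = V² / P.
R = (240)² / 213 = 270.4 Ω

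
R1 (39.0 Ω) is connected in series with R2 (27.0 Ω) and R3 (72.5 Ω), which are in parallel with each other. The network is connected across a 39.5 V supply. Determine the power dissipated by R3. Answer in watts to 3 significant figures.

2.42 W

Replace R2 and R3 with their parallel equivalent so the circuit becomes R1 in series with R_p.
R_p = (27.0×72.5)/(27.0+72.5) = 19.67 Ω
R_total = 39.0 + 19.67 = 58.67 Ω
I = V / R_total = 39.5 / 58.67 = 0.6732 A
Voltage across the parallel pair: V_p = I × R_p = 0.6732 × 19.67 = 13.24 V
R3 is across V_p, so use P = V²/R for that branch.
P_R3 = (13.24)² / 72.5 = 2.420 W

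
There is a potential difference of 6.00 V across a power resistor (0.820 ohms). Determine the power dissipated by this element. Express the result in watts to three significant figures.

43.9 W

Voltage and resistance are given, so P = V²/R is the one-step route.
P = (6.00 V)² / 0.820 Ω = 43.90 W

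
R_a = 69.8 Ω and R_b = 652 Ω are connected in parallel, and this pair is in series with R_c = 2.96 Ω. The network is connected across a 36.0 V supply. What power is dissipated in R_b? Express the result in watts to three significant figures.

1.81 W

Combine R_a and R_b into their parallel equivalent first, reducing the network to two series resistors.
R_p = (69.8×652)/(69.8+652) = 63.05 Ω
R_total = R_p + 2.96 = 63.05 + 2.96 = 66.01 Ω
I = V / R_total = 36.0 / 66.01 = 0.5454 A
Voltage across the parallel pair: V_p = I × R_p = 0.5454 × 63.05 = 34.39 V
R_b sits across V_p; its power is V_p²/R.
P_R_b = (34.39)² / 652 = 1.813 W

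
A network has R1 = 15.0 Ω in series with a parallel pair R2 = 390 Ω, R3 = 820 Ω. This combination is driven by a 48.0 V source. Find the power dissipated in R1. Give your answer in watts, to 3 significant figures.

Reduce the parallel pair to R_p first; the network is then a simple series string.
R_p = (390×820)/(390+820) = 264.3 Ω
R_total = 15.0 + 264.3 = 279.3 Ω
I = V / R_total = 48.0 / 279.3 = 0.1719 A
All the current flows through R1; use P = I²R.
P_R1 = (0.1719)² × 15.0 = 0.4430 W

0.443 W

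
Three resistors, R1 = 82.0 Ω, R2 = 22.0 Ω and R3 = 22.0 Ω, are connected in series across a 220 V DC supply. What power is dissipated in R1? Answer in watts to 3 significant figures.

250 W

Since the resistors are in series they all carry the loop current I = V/R_total; the power in any one is I²R.
R_total = 82.0 + 22.0 + 22.0 = 126.0 Ω
I = V / R_total = 220 / 126.0 = 1.746 A
P_R1 = I² × R1 = (1.746)² × 82.0 = 250.0 W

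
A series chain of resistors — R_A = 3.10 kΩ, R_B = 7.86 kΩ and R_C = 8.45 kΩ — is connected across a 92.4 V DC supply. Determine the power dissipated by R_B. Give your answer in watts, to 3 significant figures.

0.178 W

Since the resistors are in series they all carry the loop current I = V/R_total; the power in any one is I²R.
R_total = (3.10 + 7.86 + 8.45) kΩ = 19410 Ω
I = V / R_total = 92.4 / 19410 = 0.004760 A
P_R_B = I² × R_B = (0.004760)² × 7860 = 0.1781 W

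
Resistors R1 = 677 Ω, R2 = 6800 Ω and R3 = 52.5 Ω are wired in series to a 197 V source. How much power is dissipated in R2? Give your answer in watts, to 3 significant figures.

4.65 W

In a series string the same current flows through every resistor — find that current, then P = I²R for the one we want.
R_total = 677 + 6800 + 52.5 = 7530 Ω
I = V / R_total = 197 / 7530 = 0.02616 A
P_R2 = I² × R2 = (0.02616)² × 6800 = 4.655 W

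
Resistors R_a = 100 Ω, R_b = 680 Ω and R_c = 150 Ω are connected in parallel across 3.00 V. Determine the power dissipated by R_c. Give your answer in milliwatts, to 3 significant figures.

Each parallel branch sees the full supply voltage, so P = V²/R applies directly to the target branch.
P_R_c = V² / R_c = (3.00)² / 150 Ω = 0.06000 W

60.0 mW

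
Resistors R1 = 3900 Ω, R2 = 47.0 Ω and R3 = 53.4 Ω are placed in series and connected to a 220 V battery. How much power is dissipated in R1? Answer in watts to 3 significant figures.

Every series element carries the same I. Get I from the total resistance, then P = I² × R1.
R_total = 3900 + 47.0 + 53.4 = 4000 Ω
I = V / R_total = 220 / 4000 = 0.05499 A
P_R1 = I² × R1 = (0.05499)² × 3900 = 11.80 W

11.8 W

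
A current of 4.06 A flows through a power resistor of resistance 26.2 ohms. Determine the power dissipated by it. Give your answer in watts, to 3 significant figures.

432 W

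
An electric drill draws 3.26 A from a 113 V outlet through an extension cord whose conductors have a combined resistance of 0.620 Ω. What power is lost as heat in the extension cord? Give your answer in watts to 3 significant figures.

The extension cord and load are in series, so the same current flows in both; the loss is I²R_line.
The extension cord carries the full 3.26 A.
P_line = I² R_line = (3.260)² × 0.620 = 6.589 W

6.59 W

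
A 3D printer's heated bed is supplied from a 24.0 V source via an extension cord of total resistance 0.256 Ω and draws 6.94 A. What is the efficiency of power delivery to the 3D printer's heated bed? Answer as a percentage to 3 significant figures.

The extension cord carries the full 6.94 A.
P_line = I² R_line = (6.940)² × 0.256 = 12.33 W
P_source = V I = 24.0 × 6.940 = 166.6 W; P_load = 154.2 W
η = P_load / P_source = 154.2 / 166.6 = 0.9260

92.6 %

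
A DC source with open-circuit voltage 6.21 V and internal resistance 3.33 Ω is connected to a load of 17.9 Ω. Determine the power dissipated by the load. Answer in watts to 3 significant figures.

Load and internal resistance form a series loop — compute the loop current, then the load power via I²R.
I = ε / (r + R) = 6.21 / (3.33 + 17.9) = 0.2925 A
P_load = I² R = (0.2925)² × 17.9 = 1.532 W

1.53 W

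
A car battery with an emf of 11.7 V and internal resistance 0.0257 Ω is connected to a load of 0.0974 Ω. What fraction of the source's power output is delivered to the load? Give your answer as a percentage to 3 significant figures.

79.1 %

Both r and R carry the same current, so the power split is just the resistance split: η = R/(R+r).
η = R / (R + r) = 0.0974 / (0.0974 + 0.0257) = 0.7912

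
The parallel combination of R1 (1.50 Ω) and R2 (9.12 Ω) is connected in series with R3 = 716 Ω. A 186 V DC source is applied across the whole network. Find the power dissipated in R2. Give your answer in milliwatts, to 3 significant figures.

Collapse the R1‖R2 pair into one equivalent R_p; then R_p and R3 form a series string.
R_p = (1.50×9.12)/(1.50+9.12) = 1.288 Ω
R_total = R_p + 716 = 1.288 + 716 = 717.3 Ω
I = V / R_total = 186 / 717.3 = 0.2593 A
Voltage across the parallel pair: V_p = I × R_p = 0.2593 × 1.288 = 0.3340 V
R2 has V_p across it, so P = V_p²/R2.
P_R2 = (0.3340)² / 9.12 = 0.01223 W

12.2 mW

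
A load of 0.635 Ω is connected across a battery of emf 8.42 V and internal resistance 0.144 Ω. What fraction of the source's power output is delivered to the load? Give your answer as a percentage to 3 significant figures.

The source delivers εI, of which I²R reaches the load and I²r is lost; since I is common, η = R/(R+r).
η = R / (R + r) = 0.635 / (0.635 + 0.144) = 0.8151

81.5 %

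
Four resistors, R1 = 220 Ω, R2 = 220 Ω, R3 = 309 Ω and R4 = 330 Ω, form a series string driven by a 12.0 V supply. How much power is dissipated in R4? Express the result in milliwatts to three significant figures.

In a series string the same current flows through every resistor — find that current, then P = I²R for the one we want.
R_total = 220 + 220 + 309 + 330 = 1079 Ω
I = V / R_total = 12.0 / 1079 = 0.01112 A
P_R4 = I² × R4 = (0.01112)² × 330 = 0.04082 W

40.8 mW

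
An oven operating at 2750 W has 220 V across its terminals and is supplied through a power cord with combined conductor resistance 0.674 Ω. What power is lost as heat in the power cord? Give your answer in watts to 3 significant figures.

The power cord and load are in series, so the same current flows in both; the loss is I²R_line.
I = P / V = 2750 / 220 = 12.50 A through the power cord.
P_line = I² R_line = (12.50)² × 0.674 = 105.3 W

105 W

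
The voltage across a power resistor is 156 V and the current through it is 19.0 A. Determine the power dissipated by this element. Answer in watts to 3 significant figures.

V and I are known directly — P = V I, no intermediate step needed.
P = 156 V × 19.00 A = 2964 W

2960 W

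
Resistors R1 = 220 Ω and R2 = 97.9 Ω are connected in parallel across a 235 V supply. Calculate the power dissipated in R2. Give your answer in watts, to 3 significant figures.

564 W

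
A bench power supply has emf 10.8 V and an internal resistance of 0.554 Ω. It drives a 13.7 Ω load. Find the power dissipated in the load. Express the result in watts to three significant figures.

Load and internal resistance form a series loop — compute the loop current, then the load power via I²R.
I = ε / (r + R) = 10.8 / (0.554 + 13.7) = 0.7577 A
P_load = I² R = (0.7577)² × 13.7 = 7.865 W

7.86 W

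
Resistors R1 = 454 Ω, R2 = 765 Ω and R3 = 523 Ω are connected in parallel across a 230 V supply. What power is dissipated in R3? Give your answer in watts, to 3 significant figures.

101 W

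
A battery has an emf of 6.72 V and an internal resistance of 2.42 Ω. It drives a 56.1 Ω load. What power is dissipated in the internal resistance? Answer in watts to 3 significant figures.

r is in series with the load, so it carries the full circuit current — the loss in it is I²r.
I = ε / (r + R) = 6.72 / (2.42 + 56.1) = 0.1148 A
P_int = I² r = (0.1148)² × 2.42 = 0.03191 W

0.0319 W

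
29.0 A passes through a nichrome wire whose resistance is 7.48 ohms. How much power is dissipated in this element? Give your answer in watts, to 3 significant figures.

6290 W

Knowing I and R, the power is just I²R — no need to find V first.
P = (29.00 A)² × 7.48 Ω = 6291 W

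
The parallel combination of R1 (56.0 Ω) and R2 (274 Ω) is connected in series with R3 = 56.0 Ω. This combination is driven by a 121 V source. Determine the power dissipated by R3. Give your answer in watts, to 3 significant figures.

Reduce the parallel combination to a single R_p; the circuit then becomes R_p in series with the remaining resistor.
R_p = (56.0×274)/(56.0+274) = 46.50 Ω
R_total = R_p + 56.0 = 46.50 + 56.0 = 102.5 Ω
I = V / R_total = 121 / 102.5 = 1.181 A
R3 is the series element, so its power is I²R.
P_R3 = (1.181)² × 56.0 = 78.04 W

78.0 W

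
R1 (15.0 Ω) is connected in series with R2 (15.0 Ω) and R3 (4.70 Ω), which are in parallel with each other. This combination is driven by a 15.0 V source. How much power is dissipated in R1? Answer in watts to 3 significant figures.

9.78 W

First combine the parallel branches into one equivalent R_p, then R1 + R_p is a series pair.
R_p = (15.0×4.70)/(15.0+4.70) = 3.579 Ω
R_total = 15.0 + 3.579 = 18.58 Ω
I = V / R_total = 15.0 / 18.58 = 0.8074 A
R1 is in the main series path, so its power is I²R1.
P_R1 = (0.8074)² × 15.0 = 9.778 W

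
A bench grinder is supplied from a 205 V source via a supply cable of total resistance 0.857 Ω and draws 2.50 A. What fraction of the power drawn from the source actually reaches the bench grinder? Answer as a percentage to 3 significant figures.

The supply cable carries the full 2.50 A.
P_line = I² R_line = (2.500)² × 0.857 = 5.356 W
P_source = V I = 205 × 2.500 = 512.5 W; P_load = 507.1 W
η = P_load / P_source = 507.1 / 512.5 = 0.9895

99.0 %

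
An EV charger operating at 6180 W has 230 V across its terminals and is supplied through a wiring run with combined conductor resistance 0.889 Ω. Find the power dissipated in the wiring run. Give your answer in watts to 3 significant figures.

642 W

Only the current and the line resistance are needed for the I²R loss.
I = P / V = 6180 / 230 = 26.87 A through the wiring run.
P_line = I² R_line = (26.87)² × 0.889 = 641.8 W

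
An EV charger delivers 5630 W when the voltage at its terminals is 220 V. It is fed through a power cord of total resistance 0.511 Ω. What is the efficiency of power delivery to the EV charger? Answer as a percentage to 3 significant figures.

I = P / V = 5630 / 220 = 25.59 A through the power cord.
P_line = I² R_line = (25.59)² × 0.511 = 334.7 W
P_source = P_load + P_line = 5630 + 334.7 = 5965 W
η = P_load / P_source = 5630 / 5965 = 0.9439

94.4 %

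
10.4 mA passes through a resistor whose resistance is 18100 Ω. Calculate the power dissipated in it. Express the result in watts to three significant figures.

With I and R stated, P = I²R applies in one step.
P = (0.01040 A)² × 18100 Ω = 1.958 W

1.96 W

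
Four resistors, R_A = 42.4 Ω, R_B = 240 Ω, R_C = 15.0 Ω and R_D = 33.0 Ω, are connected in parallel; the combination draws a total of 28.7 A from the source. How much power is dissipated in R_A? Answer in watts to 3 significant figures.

1250 W

Parallel branches share V, not I — compute V via R_eq, then use V²/R for the target branch.
1/R_eq = 1/42.4 + 1/240 + 1/15.0 + 1/33.0 ⇒ R_eq = 8.018 Ω
V = I_total × R_eq = 28.70 × 8.018 = 230.1 V
P_R_A = V² / R_A = (230.1)² / 42.4 = 1249 W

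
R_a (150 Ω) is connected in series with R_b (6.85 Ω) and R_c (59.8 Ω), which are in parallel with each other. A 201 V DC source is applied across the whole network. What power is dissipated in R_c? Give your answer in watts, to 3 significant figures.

1.05 W

Reduce the parallel pair to R_p first; the network is then a simple series string.
R_p = (6.85×59.8)/(6.85+59.8) = 6.146 Ω
R_total = 150 + 6.146 = 156.1 Ω
I = V / R_total = 201 / 156.1 = 1.287 A
Voltage across the parallel pair: V_p = I × R_p = 1.287 × 6.146 = 7.911 V
With V_p across R_c, its power is V_p²/R_c.
P_R_c = (7.911)² / 59.8 = 1.047 W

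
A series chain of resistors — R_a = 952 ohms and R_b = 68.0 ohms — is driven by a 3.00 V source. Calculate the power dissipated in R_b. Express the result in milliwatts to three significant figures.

Series elements share the same current, so find I first, then use P = I²R.
R_total = 952 + 68.0 = 1020 Ω
I = V / R_total = 3.00 / 1020 = 0.002941 A
P_R_b = I² × R_b = (0.002941)² × 68.0 = 0.0005882 W

0.588 mW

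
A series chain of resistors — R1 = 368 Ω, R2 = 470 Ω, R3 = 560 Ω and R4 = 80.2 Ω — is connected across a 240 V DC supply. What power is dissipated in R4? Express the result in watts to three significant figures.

2.11 W

Series elements share the same current, so find I first, then use P = I²R.
R_total = 368 + 470 + 560 + 80.2 = 1478 Ω
I = V / R_total = 240 / 1478 = 0.1624 A
P_R4 = I² × R4 = (0.1624)² × 80.2 = 2.114 W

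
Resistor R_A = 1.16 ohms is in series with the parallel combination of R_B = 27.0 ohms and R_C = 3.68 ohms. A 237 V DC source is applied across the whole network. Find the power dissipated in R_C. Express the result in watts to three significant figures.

8270 W

Replace R_B and R_C with their parallel equivalent so the circuit becomes R_A in series with R_p.
R_p = (27.0×3.68)/(27.0+3.68) = 3.239 Ω
R_total = 1.16 + 3.239 = 4.399 Ω
I = V / R_total = 237 / 4.399 = 53.88 A
Voltage across the parallel pair: V_p = I × R_p = 53.88 × 3.239 = 174.5 V
With V_p across R_C, its power is V_p²/R_C.
P_R_C = (174.5)² / 3.68 = 8274 W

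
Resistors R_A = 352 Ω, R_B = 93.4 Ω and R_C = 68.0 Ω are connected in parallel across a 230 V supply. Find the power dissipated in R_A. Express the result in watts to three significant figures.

Parallel branches share the same voltage; P = V²/R gives the branch power in one step.
P_R_A = V² / R_A = (230)² / 352 Ω = 150.3 W

150 W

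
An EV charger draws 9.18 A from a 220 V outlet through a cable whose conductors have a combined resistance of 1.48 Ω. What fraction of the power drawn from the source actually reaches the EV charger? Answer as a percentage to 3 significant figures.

93.8 %

The cable carries the full 9.18 A.
P_line = I² R_line = (9.180)² × 1.48 = 124.7 W
P_source = V I = 220 × 9.180 = 2020 W; P_load = 1895 W
η = P_load / P_source = 1895 / 2020 = 0.9382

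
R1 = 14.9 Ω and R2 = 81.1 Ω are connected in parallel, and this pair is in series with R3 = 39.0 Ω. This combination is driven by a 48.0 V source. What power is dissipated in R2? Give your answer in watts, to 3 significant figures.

Reduce the parallel combination to a single R_p; the circuit then becomes R_p in series with the remaining resistor.
R_p = (14.9×81.1)/(14.9+81.1) = 12.59 Ω
R_total = R_p + 39.0 = 12.59 + 39.0 = 51.59 Ω
I = V / R_total = 48.0 / 51.59 = 0.9305 A
Voltage across the parallel pair: V_p = I × R_p = 0.9305 × 12.59 = 11.71 V
R2 has V_p across it, so P = V_p²/R2.
P_R2 = (11.71)² / 81.1 = 1.691 W

1.69 W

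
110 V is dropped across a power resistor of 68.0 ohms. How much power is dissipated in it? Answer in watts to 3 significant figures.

178 W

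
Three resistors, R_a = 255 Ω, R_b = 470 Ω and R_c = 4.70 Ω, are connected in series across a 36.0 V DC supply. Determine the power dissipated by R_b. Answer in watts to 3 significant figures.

Since the resistors are in series they all carry the loop current I = V/R_total; the power in any one is I²R.
R_total = 255 + 470 + 4.70 = 729.7 Ω
I = V / R_total = 36.0 / 729.7 = 0.04934 A
P_R_b = I² × R_b = (0.04934)² × 470 = 1.144 W

1.14 W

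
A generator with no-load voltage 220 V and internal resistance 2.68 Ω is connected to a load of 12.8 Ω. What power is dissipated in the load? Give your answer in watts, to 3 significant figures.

Find the circuit current first, then P = I²R for the load (series elements share I).
I = ε / (r + R) = 220 / (2.68 + 12.8) = 14.21 A
P_load = I² R = (14.21)² × 12.8 = 2585 W

2590 W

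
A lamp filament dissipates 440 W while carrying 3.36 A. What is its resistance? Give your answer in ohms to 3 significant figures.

39.0 Ω

Inverting the appropriate power form: R = P / I².
R = 440 / (3.360)² = 38.97 Ω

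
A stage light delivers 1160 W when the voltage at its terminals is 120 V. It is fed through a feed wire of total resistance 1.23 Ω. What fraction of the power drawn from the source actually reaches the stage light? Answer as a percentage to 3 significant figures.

I = P / V = 1160 / 120 = 9.667 A through the feed wire.
P_line = I² R_line = (9.667)² × 1.23 = 114.9 W
P_source = P_load + P_line = 1160 + 114.9 = 1275 W
η = P_load / P_source = 1160 / 1275 = 0.9098

91.0 %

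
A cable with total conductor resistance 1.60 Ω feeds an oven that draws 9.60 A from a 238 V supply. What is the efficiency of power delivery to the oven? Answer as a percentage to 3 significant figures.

93.5 %

The cable carries the full 9.60 A.
P_line = I² R_line = (9.600)² × 1.60 = 147.5 W
P_source = V I = 238 × 9.600 = 2285 W; P_load = 2137 W
η = P_load / P_source = 2137 / 2285 = 0.9355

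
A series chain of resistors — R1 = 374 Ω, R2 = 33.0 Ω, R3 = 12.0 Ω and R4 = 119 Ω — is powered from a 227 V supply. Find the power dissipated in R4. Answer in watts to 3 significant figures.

21.2 W

Every series element carries the same I. Get I from the total resistance, then P = I² × R4.
R_total = 374 + 33.0 + 12.0 + 119 = 538.0 Ω
I = V / R_total = 227 / 538.0 = 0.4219 A
P_R4 = I² × R4 = (0.4219)² × 119 = 21.19 W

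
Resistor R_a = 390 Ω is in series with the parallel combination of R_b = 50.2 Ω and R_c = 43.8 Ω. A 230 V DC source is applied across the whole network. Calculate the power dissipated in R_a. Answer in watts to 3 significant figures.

First combine the parallel branches into one equivalent R_p, then R_a + R_p is a series pair.
R_p = (50.2×43.8)/(50.2+43.8) = 23.39 Ω
R_total = 390 + 23.39 = 413.4 Ω
I = V / R_total = 230 / 413.4 = 0.5564 A
The full supply current passes through R_a: P = I²R.
P_R_a = (0.5564)² × 390 = 120.7 W

121 W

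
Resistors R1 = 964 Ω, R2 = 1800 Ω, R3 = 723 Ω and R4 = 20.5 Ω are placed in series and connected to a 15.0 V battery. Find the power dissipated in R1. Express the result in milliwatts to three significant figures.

17.6 mW

The current is common to all series resistors; compute it, then apply P = I²R for the target.
R_total = 964 + 1800 + 723 + 20.5 = 3508 Ω
I = V / R_total = 15.0 / 3508 = 0.004277 A
P_R1 = I² × R1 = (0.004277)² × 964 = 0.01763 W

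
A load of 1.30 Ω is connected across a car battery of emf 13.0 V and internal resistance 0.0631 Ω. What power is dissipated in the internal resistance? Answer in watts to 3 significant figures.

5.74 W

The internal resistance carries the same current as the load; P_int = I²r.
I = ε / (r + R) = 13.0 / (0.0631 + 1.30) = 9.537 A
P_int = I² r = (9.537)² × 0.0631 = 5.739 W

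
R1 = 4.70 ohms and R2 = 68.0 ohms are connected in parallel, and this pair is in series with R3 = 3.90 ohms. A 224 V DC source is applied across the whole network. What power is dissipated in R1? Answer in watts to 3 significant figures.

3000 W

Collapse the R1‖R2 pair into one equivalent R_p; then R_p and R3 form a series string.
R_p = (4.70×68.0)/(4.70+68.0) = 4.396 Ω
R_total = R_p + 3.90 = 4.396 + 3.90 = 8.296 Ω
I = V / R_total = 224 / 8.296 = 27.00 A
Voltage across the parallel pair: V_p = I × R_p = 27.00 × 4.396 = 118.7 V
R1 has V_p across it, so P = V_p²/R1.
P_R1 = (118.7)² / 4.70 = 2998 W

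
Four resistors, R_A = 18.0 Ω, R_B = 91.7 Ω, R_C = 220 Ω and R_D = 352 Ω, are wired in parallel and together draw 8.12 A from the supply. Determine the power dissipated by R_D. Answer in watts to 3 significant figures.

34.3 W

Only the total current is stated, so first find the parallel equivalent to get the voltage across the combination.
1/R_eq = 1/18.0 + 1/91.7 + 1/220 + 1/352 ⇒ R_eq = 13.54 Ω
V = I_total × R_eq = 8.120 × 13.54 = 110.0 V
P_R_D = V² / R_D = (110.0)² / 352 = 34.35 W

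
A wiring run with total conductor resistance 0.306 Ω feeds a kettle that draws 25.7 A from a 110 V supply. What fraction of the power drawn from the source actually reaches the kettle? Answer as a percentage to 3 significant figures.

92.9 %

The wiring run carries the full 25.7 A.
P_line = I² R_line = (25.70)² × 0.306 = 202.1 W
P_source = V I = 110 × 25.70 = 2827 W; P_load = 2625 W
η = P_load / P_source = 2625 / 2827 = 0.9285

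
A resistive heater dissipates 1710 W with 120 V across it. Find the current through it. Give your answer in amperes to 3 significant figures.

14.2 A

Rearranging the power relation for the two known quantities gives I = P / V.
I = 1710 / 120 = 14.25 A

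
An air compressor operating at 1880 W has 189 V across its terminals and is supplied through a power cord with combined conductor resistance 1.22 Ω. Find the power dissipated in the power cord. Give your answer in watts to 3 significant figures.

121 W

The power cord is a series resistance carrying the load current; its dissipation is I²R_line.
I = P / V = 1880 / 189 = 9.947 A through the power cord.
P_line = I² R_line = (9.947)² × 1.22 = 120.7 W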